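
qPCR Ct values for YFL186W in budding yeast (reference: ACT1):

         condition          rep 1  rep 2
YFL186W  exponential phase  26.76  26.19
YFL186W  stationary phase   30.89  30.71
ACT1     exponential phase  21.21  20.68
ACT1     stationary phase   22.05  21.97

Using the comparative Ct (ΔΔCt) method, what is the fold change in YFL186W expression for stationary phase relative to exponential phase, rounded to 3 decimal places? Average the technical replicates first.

0.104

Mean Ct: YFL186W exponential phase 26.475; YFL186W stationary phase 30.800; ACT1 exponential phase 20.945; ACT1 stationary phase 22.010
ΔCt(exponential phase) = 26.475 − 20.945 = 5.530
ΔCt(stationary phase) = 30.800 − 22.010 = 8.790
ΔΔCt = 8.790 − 5.530 = 3.260
Fold change = 2^(−3.260) = 0.1044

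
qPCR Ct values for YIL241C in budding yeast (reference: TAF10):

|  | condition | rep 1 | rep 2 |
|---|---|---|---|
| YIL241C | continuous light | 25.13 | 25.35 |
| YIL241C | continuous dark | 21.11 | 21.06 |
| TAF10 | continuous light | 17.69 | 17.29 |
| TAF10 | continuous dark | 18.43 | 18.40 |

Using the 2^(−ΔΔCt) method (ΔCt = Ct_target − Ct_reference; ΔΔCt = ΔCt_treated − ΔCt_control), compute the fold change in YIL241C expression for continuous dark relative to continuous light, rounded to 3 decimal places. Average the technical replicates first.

Mean Ct: YIL241C continuous light 25.240; YIL241C continuous dark 21.085; TAF10 continuous light 17.490; TAF10 continuous dark 18.415
ΔCt(continuous light) = 25.240 − 17.490 = 7.750
ΔCt(continuous dark) = 21.085 − 18.415 = 2.670
ΔΔCt = 2.670 − 7.750 = -5.080
Fold change = 2^(−(-5.080)) = 2^5.080 = 33.8246

33.825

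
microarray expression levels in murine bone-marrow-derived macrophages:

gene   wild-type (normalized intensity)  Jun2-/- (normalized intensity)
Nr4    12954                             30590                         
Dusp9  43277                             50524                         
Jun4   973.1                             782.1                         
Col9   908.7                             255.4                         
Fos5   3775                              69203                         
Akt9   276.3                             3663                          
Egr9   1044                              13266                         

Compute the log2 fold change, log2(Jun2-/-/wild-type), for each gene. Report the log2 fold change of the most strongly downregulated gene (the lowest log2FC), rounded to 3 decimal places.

-1.831

log2(30590/12954) = 1.240  (Nr4)
log2(50524/43277) = 0.223  (Dusp9)
log2(782.1/973.1) = -0.315  (Jun4)
log2(255.4/908.7) = -1.831  (Col9)
log2(69203/3775) = 4.196  (Fos5)
log2(3663/276.3) = 3.729  (Akt9)
log2(13266/1044) = 3.668  (Egr9)
Col9 is most strongly downregulated.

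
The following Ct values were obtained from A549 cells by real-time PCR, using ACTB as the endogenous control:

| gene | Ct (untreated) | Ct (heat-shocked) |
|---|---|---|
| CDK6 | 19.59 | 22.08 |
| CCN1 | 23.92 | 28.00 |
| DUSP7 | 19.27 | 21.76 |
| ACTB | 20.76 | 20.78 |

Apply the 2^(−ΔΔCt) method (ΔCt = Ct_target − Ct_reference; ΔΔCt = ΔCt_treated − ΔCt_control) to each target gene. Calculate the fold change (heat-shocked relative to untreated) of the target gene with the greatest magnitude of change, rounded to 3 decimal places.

CDK6: ΔΔCt = (22.08−20.78) − (19.59−20.76) = 1.30 − (-1.17) = 2.47; fold change = 2^-2.47 = 0.180
CCN1: ΔΔCt = (28.00−20.78) − (23.92−20.76) = 7.22 − 3.16 = 4.06; fold change = 2^-4.06 = 0.060
DUSP7: ΔΔCt = (21.76−20.78) − (19.27−20.76) = 0.98 − (-1.49) = 2.47; fold change = 2^-2.47 = 0.180
CCN1 has the largest |ΔΔCt| = 4.06.

0.060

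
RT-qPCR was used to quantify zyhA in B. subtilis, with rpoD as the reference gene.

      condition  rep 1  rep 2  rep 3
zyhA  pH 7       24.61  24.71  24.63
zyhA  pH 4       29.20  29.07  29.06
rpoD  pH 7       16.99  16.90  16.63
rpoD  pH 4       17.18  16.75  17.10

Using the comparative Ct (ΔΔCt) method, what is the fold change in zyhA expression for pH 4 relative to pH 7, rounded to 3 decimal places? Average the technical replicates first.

Mean Ct: zyhA pH 7 24.650; zyhA pH 4 29.110; rpoD pH 7 16.840; rpoD pH 4 17.010
ΔCt(pH 7) = 24.650 − 16.840 = 7.810
ΔCt(pH 4) = 29.110 − 17.010 = 12.100
ΔΔCt = 12.100 − 7.810 = 4.290
Fold change = 2^(−4.290) = 0.0511

0.051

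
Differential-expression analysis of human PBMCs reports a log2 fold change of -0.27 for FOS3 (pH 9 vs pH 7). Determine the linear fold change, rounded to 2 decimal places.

0.83

Fold change = 2^(-0.27) = 0.829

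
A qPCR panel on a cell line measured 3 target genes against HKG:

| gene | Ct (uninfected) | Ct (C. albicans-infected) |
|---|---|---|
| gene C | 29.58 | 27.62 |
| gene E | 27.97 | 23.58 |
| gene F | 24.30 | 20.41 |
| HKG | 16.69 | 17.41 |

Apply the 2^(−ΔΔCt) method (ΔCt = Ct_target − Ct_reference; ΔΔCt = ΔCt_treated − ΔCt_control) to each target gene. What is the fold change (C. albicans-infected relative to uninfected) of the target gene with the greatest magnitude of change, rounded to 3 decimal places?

34.535

gene C: ΔΔCt = (27.62−17.41) − (29.58−16.69) = 10.21 − 12.89 = -2.68; fold change = 2^2.68 = 6.409
gene E: ΔΔCt = (23.58−17.41) − (27.97−16.69) = 6.17 − 11.28 = -5.11; fold change = 2^5.11 = 34.535
gene F: ΔΔCt = (20.41−17.41) − (24.30−16.69) = 3.00 − 7.61 = -4.61; fold change = 2^4.61 = 24.420
gene E has the largest |ΔΔCt| = 5.11.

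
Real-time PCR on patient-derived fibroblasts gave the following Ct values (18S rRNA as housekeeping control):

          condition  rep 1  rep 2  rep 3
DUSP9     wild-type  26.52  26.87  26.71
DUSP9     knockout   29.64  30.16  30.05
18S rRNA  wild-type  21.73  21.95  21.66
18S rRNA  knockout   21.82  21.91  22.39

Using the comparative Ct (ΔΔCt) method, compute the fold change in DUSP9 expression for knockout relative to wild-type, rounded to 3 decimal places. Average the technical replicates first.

0.126

Mean Ct: DUSP9 wild-type 26.700; DUSP9 knockout 29.950; 18S rRNA wild-type 21.780; 18S rRNA knockout 22.040
ΔCt(wild-type) = 26.700 − 21.780 = 4.920
ΔCt(knockout) = 29.950 − 22.040 = 7.910
ΔΔCt = 7.910 − 4.920 = 2.990
Fold change = 2^(−2.990) = 0.1259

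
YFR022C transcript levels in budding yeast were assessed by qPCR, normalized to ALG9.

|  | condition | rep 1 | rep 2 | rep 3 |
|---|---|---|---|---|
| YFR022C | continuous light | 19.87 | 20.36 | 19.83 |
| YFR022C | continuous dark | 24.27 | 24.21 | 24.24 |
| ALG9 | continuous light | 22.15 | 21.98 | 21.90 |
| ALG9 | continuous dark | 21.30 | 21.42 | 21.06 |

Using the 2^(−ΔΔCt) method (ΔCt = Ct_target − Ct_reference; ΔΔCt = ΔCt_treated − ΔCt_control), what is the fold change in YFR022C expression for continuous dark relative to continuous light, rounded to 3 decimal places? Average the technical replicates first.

0.032

Mean Ct: YFR022C continuous light 20.020; YFR022C continuous dark 24.240; ALG9 continuous light 22.010; ALG9 continuous dark 21.260
ΔCt(continuous light) = 20.020 − 22.010 = -1.990
ΔCt(continuous dark) = 24.240 − 21.260 = 2.980
ΔΔCt = 2.980 − (-1.990) = 4.970
Fold change = 2^(−4.970) = 0.0319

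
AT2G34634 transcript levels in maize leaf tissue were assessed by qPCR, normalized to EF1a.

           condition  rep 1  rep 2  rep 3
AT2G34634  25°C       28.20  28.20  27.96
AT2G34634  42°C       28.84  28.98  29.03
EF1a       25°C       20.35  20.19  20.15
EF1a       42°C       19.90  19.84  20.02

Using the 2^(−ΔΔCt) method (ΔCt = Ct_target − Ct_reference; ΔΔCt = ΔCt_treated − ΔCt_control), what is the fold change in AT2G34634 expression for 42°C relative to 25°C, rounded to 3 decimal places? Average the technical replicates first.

Mean Ct: AT2G34634 25°C 28.120; AT2G34634 42°C 28.950; EF1a 25°C 20.230; EF1a 42°C 19.920
ΔCt(25°C) = 28.120 − 20.230 = 7.890
ΔCt(42°C) = 28.950 − 19.920 = 9.030
ΔΔCt = 9.030 − 7.890 = 1.140
Fold change = 2^(−1.140) = 0.4538

0.454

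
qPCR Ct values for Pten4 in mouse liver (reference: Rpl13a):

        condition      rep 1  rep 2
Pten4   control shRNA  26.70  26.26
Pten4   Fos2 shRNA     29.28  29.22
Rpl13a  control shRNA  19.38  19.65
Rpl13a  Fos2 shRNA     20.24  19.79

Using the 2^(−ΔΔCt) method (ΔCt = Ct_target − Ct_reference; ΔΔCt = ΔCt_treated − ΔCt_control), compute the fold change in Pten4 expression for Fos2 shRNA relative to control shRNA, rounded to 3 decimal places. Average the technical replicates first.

0.207

Mean Ct: Pten4 control shRNA 26.480; Pten4 Fos2 shRNA 29.250; Rpl13a control shRNA 19.515; Rpl13a Fos2 shRNA 20.015
ΔCt(control shRNA) = 26.480 − 19.515 = 6.965
ΔCt(Fos2 shRNA) = 29.250 − 20.015 = 9.235
ΔΔCt = 9.235 − 6.965 = 2.270
Fold change = 2^(−2.270) = 0.2073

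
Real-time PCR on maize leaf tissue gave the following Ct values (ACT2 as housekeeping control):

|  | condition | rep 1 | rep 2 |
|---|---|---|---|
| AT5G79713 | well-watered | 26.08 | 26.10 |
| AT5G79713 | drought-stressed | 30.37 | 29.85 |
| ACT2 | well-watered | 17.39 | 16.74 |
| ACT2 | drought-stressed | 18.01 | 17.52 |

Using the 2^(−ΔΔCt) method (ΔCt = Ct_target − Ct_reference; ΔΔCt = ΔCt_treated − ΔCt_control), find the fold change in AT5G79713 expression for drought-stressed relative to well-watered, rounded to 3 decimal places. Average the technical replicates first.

0.100

Mean Ct: AT5G79713 well-watered 26.090; AT5G79713 drought-stressed 30.110; ACT2 well-watered 17.065; ACT2 drought-stressed 17.765
ΔCt(well-watered) = 26.090 − 17.065 = 9.025
ΔCt(drought-stressed) = 30.110 − 17.765 = 12.345
ΔΔCt = 12.345 − 9.025 = 3.320
Fold change = 2^(−3.320) = 0.1001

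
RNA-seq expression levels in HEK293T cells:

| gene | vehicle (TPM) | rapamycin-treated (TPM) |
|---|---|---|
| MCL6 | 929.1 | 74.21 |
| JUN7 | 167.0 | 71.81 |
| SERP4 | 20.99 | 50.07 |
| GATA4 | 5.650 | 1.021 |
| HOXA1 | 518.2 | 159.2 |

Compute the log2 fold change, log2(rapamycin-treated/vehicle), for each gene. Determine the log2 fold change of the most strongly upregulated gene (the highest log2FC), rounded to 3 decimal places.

log2(74.21/929.1) = -3.646  (MCL6)
log2(71.81/167.0) = -1.218  (JUN7)
log2(50.07/20.99) = 1.254  (SERP4)
log2(1.021/5.650) = -2.468  (GATA4)
log2(159.2/518.2) = -1.703  (HOXA1)
SERP4 is most strongly upregulated.

1.254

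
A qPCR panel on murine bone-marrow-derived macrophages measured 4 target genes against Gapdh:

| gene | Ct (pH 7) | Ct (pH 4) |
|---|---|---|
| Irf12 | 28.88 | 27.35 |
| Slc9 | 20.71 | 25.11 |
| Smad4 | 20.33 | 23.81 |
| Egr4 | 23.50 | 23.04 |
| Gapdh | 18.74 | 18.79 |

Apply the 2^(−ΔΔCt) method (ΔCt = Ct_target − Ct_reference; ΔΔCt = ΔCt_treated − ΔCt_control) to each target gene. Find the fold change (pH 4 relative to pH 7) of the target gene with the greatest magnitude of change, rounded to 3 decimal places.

0.049

Irf12: ΔΔCt = (27.35−18.79) − (28.88−18.74) = 8.56 − 10.14 = -1.58; fold change = 2^1.58 = 2.990
Slc9: ΔΔCt = (25.11−18.79) − (20.71−18.74) = 6.32 − 1.97 = 4.35; fold change = 2^-4.35 = 0.049
Smad4: ΔΔCt = (23.81−18.79) − (20.33−18.74) = 5.02 − 1.59 = 3.43; fold change = 2^-3.43 = 0.093
Egr4: ΔΔCt = (23.04−18.79) − (23.50−18.74) = 4.25 − 4.76 = -0.51; fold change = 2^0.51 = 1.424
Slc9 has the largest |ΔΔCt| = 4.35.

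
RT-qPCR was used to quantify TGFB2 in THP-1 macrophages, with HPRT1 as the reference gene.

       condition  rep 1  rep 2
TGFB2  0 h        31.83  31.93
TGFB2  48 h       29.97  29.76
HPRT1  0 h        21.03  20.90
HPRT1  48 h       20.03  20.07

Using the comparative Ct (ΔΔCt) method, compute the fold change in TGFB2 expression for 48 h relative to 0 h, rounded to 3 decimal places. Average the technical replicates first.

Mean Ct: TGFB2 0 h 31.880; TGFB2 48 h 29.865; HPRT1 0 h 20.965; HPRT1 48 h 20.050
ΔCt(0 h) = 31.880 − 20.965 = 10.915
ΔCt(48 h) = 29.865 − 20.050 = 9.815
ΔΔCt = 9.815 − 10.915 = -1.100
Fold change = 2^(−(-1.100)) = 2^1.100 = 2.1435

2.144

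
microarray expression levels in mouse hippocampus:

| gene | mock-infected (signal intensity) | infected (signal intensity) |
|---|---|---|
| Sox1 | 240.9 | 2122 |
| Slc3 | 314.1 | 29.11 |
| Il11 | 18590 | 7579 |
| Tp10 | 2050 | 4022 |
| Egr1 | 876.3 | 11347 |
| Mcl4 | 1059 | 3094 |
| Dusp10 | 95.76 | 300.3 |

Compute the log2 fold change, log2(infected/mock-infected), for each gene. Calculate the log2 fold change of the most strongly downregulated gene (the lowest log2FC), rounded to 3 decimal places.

-3.432

log2(2122/240.9) = 3.139  (Sox1)
log2(29.11/314.1) = -3.432  (Slc3)
log2(7579/18590) = -1.294  (Il11)
log2(4022/2050) = 0.972  (Tp10)
log2(11347/876.3) = 3.695  (Egr1)
log2(3094/1059) = 1.547  (Mcl4)
log2(300.3/95.76) = 1.649  (Dusp10)
Slc3 is most strongly downregulated.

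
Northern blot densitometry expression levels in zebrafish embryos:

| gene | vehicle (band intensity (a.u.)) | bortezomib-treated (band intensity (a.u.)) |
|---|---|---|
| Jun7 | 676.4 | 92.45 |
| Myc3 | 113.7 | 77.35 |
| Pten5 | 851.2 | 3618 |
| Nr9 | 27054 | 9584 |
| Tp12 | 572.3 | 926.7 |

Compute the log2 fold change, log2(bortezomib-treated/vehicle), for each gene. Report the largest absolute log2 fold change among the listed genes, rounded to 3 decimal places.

log2(92.45/676.4) = -2.871  (Jun7)
log2(77.35/113.7) = -0.556  (Myc3)
log2(3618/851.2) = 2.088  (Pten5)
log2(9584/27054) = -1.497  (Nr9)
log2(926.7/572.3) = 0.695  (Tp12)
The largest magnitude belongs to Jun7.

2.871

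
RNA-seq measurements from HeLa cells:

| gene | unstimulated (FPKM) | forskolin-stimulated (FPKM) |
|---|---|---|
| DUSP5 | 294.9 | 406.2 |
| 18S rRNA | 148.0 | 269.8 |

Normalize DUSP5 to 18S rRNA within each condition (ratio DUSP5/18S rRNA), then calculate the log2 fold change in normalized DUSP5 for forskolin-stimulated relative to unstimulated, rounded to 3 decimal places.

DUSP5/18S rRNA (unstimulated) = 294.9 / 148.0 = 1.9926
DUSP5/18S rRNA (forskolin-stimulated) = 406.2 / 269.8 = 1.5056
Fold change = 1.5056 / 1.9926 = 0.7556
log2(0.7556) = -0.4043

-0.404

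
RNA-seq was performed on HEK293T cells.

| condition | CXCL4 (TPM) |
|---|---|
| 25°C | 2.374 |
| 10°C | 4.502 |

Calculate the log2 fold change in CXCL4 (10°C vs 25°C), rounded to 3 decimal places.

0.923

Fold change = 4.502 / 2.374 = 1.8964
log2(1.8964) = 0.9232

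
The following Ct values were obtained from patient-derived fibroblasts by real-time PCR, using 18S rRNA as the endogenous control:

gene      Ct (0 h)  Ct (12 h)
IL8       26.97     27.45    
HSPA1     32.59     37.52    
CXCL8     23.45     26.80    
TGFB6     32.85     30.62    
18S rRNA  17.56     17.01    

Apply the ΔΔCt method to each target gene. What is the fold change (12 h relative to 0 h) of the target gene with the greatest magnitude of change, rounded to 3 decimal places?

0.022

IL8: ΔΔCt = (27.45−17.01) − (26.97−17.56) = 10.44 − 9.41 = 1.03; fold change = 2^-1.03 = 0.490
HSPA1: ΔΔCt = (37.52−17.01) − (32.59−17.56) = 20.51 − 15.03 = 5.48; fold change = 2^-5.48 = 0.022
CXCL8: ΔΔCt = (26.80−17.01) − (23.45−17.56) = 9.79 − 5.89 = 3.90; fold change = 2^-3.90 = 0.067
TGFB6: ΔΔCt = (30.62−17.01) − (32.85−17.56) = 13.61 − 15.29 = -1.68; fold change = 2^1.68 = 3.204
HSPA1 has the largest |ΔΔCt| = 5.48.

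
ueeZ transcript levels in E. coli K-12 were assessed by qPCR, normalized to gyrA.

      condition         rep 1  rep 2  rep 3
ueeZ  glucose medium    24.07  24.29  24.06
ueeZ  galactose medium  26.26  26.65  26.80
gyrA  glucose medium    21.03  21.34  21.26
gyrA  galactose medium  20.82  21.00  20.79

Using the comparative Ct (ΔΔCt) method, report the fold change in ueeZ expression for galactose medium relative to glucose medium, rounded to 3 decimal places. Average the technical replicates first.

0.147

Mean Ct: ueeZ glucose medium 24.140; ueeZ galactose medium 26.570; gyrA glucose medium 21.210; gyrA galactose medium 20.870
ΔCt(glucose medium) = 24.140 − 21.210 = 2.930
ΔCt(galactose medium) = 26.570 − 20.870 = 5.700
ΔΔCt = 5.700 − 2.930 = 2.770
Fold change = 2^(−2.770) = 0.1466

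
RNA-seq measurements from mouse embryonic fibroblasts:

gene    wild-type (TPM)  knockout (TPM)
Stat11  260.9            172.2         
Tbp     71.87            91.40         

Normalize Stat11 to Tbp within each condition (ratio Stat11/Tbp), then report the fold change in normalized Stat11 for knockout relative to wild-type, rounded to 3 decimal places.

0.519

Stat11/Tbp (wild-type) = 260.9 / 71.87 = 3.6302
Stat11/Tbp (knockout) = 172.2 / 91.40 = 1.884
Fold change = 1.884 / 3.6302 = 0.5190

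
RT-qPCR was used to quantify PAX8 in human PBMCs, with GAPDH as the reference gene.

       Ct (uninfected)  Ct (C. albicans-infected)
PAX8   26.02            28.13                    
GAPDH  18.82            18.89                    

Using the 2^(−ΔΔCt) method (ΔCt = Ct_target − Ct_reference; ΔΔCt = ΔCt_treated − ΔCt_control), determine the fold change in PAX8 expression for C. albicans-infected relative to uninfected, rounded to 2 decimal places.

ΔCt(uninfected) = 26.020 − 18.820 = 7.200
ΔCt(C. albicans-infected) = 28.130 − 18.890 = 9.240
ΔΔCt = 9.240 − 7.200 = 2.040
Fold change = 2^(−2.040) = 0.243

0.24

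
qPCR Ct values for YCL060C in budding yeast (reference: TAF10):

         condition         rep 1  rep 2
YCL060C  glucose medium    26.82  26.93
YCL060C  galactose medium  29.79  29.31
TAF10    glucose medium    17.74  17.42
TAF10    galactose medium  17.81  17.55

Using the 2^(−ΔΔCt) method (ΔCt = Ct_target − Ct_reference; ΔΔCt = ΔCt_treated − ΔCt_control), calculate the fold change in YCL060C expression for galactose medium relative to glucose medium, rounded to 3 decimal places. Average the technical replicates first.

Mean Ct: YCL060C glucose medium 26.875; YCL060C galactose medium 29.550; TAF10 glucose medium 17.580; TAF10 galactose medium 17.680
ΔCt(glucose medium) = 26.875 − 17.580 = 9.295
ΔCt(galactose medium) = 29.550 − 17.680 = 11.870
ΔΔCt = 11.870 − 9.295 = 2.575
Fold change = 2^(−2.575) = 0.1678

0.168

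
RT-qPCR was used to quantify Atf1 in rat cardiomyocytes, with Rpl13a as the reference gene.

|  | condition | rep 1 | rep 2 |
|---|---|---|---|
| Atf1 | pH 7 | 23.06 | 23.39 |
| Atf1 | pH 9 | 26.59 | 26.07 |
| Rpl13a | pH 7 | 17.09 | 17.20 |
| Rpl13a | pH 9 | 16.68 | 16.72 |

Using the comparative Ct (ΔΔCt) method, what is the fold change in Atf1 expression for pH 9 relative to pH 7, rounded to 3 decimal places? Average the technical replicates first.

Mean Ct: Atf1 pH 7 23.225; Atf1 pH 9 26.330; Rpl13a pH 7 17.145; Rpl13a pH 9 16.700
ΔCt(pH 7) = 23.225 − 17.145 = 6.080
ΔCt(pH 9) = 26.330 − 16.700 = 9.630
ΔΔCt = 9.630 − 6.080 = 3.550
Fold change = 2^(−3.550) = 0.0854

0.085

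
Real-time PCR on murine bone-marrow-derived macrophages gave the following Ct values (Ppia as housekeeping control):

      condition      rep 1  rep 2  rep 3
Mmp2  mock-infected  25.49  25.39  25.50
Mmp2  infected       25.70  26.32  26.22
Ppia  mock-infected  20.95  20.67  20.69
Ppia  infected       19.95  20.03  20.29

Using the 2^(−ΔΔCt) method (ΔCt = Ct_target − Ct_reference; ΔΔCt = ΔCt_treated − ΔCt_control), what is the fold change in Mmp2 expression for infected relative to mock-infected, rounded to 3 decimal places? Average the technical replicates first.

Mean Ct: Mmp2 mock-infected 25.460; Mmp2 infected 26.080; Ppia mock-infected 20.770; Ppia infected 20.090
ΔCt(mock-infected) = 25.460 − 20.770 = 4.690
ΔCt(infected) = 26.080 − 20.090 = 5.990
ΔΔCt = 5.990 − 4.690 = 1.300
Fold change = 2^(−1.300) = 0.4061

0.406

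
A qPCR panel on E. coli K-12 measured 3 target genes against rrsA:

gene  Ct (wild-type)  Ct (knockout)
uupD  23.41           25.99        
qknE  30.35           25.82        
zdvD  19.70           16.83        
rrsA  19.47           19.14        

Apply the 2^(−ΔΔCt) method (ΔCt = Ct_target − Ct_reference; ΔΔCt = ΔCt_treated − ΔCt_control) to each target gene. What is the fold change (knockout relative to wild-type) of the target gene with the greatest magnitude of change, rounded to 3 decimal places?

18.379

uupD: ΔΔCt = (25.99−19.14) − (23.41−19.47) = 6.85 − 3.94 = 2.91; fold change = 2^-2.91 = 0.133
qknE: ΔΔCt = (25.82−19.14) − (30.35−19.47) = 6.68 − 10.88 = -4.20; fold change = 2^4.20 = 18.379
zdvD: ΔΔCt = (16.83−19.14) − (19.70−19.47) = -2.31 − 0.23 = -2.54; fold change = 2^2.54 = 5.816
qknE has the largest |ΔΔCt| = 4.20.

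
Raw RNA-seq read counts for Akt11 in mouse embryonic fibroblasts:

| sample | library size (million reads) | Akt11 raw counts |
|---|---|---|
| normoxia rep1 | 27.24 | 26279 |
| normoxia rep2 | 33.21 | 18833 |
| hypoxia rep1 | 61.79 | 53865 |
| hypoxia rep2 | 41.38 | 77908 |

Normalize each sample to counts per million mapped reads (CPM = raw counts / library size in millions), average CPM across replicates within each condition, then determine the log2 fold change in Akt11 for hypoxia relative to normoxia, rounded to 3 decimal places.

0.847

CPM(normoxia rep1) = 26279 / 27.24 = 964.7210
CPM(normoxia rep2) = 18833 / 33.21 = 567.0882
CPM(hypoxia rep1) = 53865 / 61.79 = 871.7430
CPM(hypoxia rep2) = 77908 / 41.38 = 1882.7453
mean CPM(normoxia) = 765.9046; mean CPM(hypoxia) = 1377.2441
Fold change = 1377.2441 / 765.9046 = 1.79819
log2(1.79819) = 0.8465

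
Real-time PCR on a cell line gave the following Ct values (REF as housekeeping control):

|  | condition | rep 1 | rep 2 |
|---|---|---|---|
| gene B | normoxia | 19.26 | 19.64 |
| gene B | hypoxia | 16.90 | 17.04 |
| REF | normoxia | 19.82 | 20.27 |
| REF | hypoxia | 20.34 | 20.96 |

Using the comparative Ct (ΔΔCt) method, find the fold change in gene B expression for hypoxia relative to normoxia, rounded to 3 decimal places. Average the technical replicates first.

Mean Ct: gene B normoxia 19.450; gene B hypoxia 16.970; REF normoxia 20.045; REF hypoxia 20.650
ΔCt(normoxia) = 19.450 − 20.045 = -0.595
ΔCt(hypoxia) = 16.970 − 20.650 = -3.680
ΔΔCt = -3.680 − (-0.595) = -3.085
Fold change = 2^(−(-3.085)) = 2^3.085 = 8.4855

8.486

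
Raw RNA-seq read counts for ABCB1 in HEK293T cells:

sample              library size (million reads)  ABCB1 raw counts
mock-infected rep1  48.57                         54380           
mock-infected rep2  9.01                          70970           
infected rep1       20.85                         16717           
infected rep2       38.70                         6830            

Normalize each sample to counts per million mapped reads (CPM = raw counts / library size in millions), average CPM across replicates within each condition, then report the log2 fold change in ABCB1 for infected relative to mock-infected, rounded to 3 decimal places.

-3.201

CPM(mock-infected rep1) = 54380 / 48.57 = 1119.6212
CPM(mock-infected rep2) = 70970 / 9.01 = 7876.8036
CPM(infected rep1) = 16717 / 20.85 = 801.7746
CPM(infected rep2) = 6830 / 38.70 = 176.4858
mean CPM(mock-infected) = 4498.2124; mean CPM(infected) = 489.1302
Fold change = 489.1302 / 4498.2124 = 0.10874
log2(0.10874) = -3.2011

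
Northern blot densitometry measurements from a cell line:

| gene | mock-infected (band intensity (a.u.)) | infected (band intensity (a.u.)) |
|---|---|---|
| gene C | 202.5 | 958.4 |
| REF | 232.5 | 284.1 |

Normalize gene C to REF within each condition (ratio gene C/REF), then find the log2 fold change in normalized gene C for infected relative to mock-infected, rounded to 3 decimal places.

gene C/REF (mock-infected) = 202.5 / 232.5 = 0.87097
gene C/REF (infected) = 958.4 / 284.1 = 3.3735
Fold change = 3.3735 / 0.87097 = 3.8732
log2(3.8732) = 1.9535

1.954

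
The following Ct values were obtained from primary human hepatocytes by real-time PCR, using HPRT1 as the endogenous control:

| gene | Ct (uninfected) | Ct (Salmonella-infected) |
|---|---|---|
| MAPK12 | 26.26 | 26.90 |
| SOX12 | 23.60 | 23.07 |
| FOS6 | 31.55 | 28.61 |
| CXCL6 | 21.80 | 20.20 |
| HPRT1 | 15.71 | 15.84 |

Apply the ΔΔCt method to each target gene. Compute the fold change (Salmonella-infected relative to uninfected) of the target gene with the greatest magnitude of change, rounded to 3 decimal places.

8.398

MAPK12: ΔΔCt = (26.90−15.84) − (26.26−15.71) = 11.06 − 10.55 = 0.51; fold change = 2^-0.51 = 0.702
SOX12: ΔΔCt = (23.07−15.84) − (23.60−15.71) = 7.23 − 7.89 = -0.66; fold change = 2^0.66 = 1.580
FOS6: ΔΔCt = (28.61−15.84) − (31.55−15.71) = 12.77 − 15.84 = -3.07; fold change = 2^3.07 = 8.398
CXCL6: ΔΔCt = (20.20−15.84) − (21.80−15.71) = 4.36 − 6.09 = -1.73; fold change = 2^1.73 = 3.317
FOS6 has the largest |ΔΔCt| = 3.07.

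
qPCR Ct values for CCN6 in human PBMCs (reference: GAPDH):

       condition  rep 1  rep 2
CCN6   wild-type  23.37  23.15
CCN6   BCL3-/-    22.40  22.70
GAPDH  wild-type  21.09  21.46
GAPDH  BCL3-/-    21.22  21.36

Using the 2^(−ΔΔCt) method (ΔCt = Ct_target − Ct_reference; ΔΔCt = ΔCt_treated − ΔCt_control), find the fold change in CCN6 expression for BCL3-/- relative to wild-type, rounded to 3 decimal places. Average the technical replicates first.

1.653

Mean Ct: CCN6 wild-type 23.260; CCN6 BCL3-/- 22.550; GAPDH wild-type 21.275; GAPDH BCL3-/- 21.290
ΔCt(wild-type) = 23.260 − 21.275 = 1.985
ΔCt(BCL3-/-) = 22.550 − 21.290 = 1.260
ΔΔCt = 1.260 − 1.985 = -0.725
Fold change = 2^(−(-0.725)) = 2^0.725 = 1.6529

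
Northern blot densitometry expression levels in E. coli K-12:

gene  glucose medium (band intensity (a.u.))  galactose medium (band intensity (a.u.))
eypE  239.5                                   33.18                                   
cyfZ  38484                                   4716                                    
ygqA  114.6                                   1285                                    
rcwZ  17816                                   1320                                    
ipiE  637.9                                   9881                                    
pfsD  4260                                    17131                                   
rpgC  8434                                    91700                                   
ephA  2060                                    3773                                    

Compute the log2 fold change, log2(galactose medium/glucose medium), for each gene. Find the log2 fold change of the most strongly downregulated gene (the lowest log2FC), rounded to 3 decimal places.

log2(33.18/239.5) = -2.852  (eypE)
log2(4716/38484) = -3.029  (cyfZ)
log2(1285/114.6) = 3.487  (ygqA)
log2(1320/17816) = -3.755  (rcwZ)
log2(9881/637.9) = 3.953  (ipiE)
log2(17131/4260) = 2.008  (pfsD)
log2(91700/8434) = 3.443  (rpgC)
log2(3773/2060) = 0.873  (ephA)
rcwZ is most strongly downregulated.

-3.755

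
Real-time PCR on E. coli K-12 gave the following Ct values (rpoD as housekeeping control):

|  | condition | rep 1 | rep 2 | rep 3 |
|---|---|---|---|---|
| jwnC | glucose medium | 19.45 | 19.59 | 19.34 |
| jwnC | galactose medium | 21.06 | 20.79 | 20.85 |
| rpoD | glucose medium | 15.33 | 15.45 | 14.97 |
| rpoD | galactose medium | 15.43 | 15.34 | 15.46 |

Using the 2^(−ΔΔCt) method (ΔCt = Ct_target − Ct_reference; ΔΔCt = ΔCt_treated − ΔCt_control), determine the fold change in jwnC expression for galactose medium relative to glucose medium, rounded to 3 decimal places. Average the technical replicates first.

0.412

Mean Ct: jwnC glucose medium 19.460; jwnC galactose medium 20.900; rpoD glucose medium 15.250; rpoD galactose medium 15.410
ΔCt(glucose medium) = 19.460 − 15.250 = 4.210
ΔCt(galactose medium) = 20.900 − 15.410 = 5.490
ΔΔCt = 5.490 − 4.210 = 1.280
Fold change = 2^(−1.280) = 0.4118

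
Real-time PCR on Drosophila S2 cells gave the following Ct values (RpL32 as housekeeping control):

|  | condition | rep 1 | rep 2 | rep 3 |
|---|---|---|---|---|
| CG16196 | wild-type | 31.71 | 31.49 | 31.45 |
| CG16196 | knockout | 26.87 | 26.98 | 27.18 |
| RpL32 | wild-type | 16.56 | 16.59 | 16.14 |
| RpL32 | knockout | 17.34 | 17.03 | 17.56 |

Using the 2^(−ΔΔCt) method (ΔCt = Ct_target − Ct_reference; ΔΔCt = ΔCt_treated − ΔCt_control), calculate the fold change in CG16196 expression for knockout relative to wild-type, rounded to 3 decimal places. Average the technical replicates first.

42.814

Mean Ct: CG16196 wild-type 31.550; CG16196 knockout 27.010; RpL32 wild-type 16.430; RpL32 knockout 17.310
ΔCt(wild-type) = 31.550 − 16.430 = 15.120
ΔCt(knockout) = 27.010 − 17.310 = 9.700
ΔΔCt = 9.700 − 15.120 = -5.420
Fold change = 2^(−(-5.420)) = 2^5.420 = 42.8137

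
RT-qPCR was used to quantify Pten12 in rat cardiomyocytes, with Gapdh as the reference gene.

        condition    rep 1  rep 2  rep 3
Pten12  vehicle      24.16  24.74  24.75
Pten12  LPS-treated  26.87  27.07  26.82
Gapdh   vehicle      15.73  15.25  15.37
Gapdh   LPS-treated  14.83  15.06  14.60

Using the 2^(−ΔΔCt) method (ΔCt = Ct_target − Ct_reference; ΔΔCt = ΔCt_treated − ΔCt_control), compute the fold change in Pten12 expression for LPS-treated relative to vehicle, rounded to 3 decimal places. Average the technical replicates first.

0.126

Mean Ct: Pten12 vehicle 24.550; Pten12 LPS-treated 26.920; Gapdh vehicle 15.450; Gapdh LPS-treated 14.830
ΔCt(vehicle) = 24.550 − 15.450 = 9.100
ΔCt(LPS-treated) = 26.920 − 14.830 = 12.090
ΔΔCt = 12.090 − 9.100 = 2.990
Fold change = 2^(−2.990) = 0.1259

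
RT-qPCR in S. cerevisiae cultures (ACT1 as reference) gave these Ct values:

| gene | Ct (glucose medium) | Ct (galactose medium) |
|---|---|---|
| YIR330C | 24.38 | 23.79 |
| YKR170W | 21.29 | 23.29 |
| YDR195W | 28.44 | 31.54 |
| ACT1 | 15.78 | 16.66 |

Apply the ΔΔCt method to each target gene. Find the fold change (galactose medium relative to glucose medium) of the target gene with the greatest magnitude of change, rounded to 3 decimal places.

YIR330C: ΔΔCt = (23.79−16.66) − (24.38−15.78) = 7.13 − 8.60 = -1.47; fold change = 2^1.47 = 2.770
YKR170W: ΔΔCt = (23.29−16.66) − (21.29−15.78) = 6.63 − 5.51 = 1.12; fold change = 2^-1.12 = 0.460
YDR195W: ΔΔCt = (31.54−16.66) − (28.44−15.78) = 14.88 − 12.66 = 2.22; fold change = 2^-2.22 = 0.215
YDR195W has the largest |ΔΔCt| = 2.22.

0.215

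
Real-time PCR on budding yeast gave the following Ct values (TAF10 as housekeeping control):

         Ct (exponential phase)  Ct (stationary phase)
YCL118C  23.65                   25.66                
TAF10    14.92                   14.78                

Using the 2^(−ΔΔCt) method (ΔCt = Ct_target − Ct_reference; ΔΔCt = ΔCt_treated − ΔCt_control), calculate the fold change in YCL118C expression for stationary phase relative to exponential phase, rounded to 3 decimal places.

ΔCt(exponential phase) = 23.650 − 14.920 = 8.730
ΔCt(stationary phase) = 25.660 − 14.780 = 10.880
ΔΔCt = 10.880 − 8.730 = 2.150
Fold change = 2^(−2.150) = 0.2253

0.225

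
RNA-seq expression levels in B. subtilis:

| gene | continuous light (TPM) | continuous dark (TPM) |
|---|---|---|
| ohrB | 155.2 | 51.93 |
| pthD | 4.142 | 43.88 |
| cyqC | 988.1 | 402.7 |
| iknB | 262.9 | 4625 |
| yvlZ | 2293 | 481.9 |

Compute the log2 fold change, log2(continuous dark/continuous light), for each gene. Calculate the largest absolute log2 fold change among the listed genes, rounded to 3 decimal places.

log2(51.93/155.2) = -1.579  (ohrB)
log2(43.88/4.142) = 3.405  (pthD)
log2(402.7/988.1) = -1.295  (cyqC)
log2(4625/262.9) = 4.137  (iknB)
log2(481.9/2293) = -2.250  (yvlZ)
The largest magnitude belongs to iknB.

4.137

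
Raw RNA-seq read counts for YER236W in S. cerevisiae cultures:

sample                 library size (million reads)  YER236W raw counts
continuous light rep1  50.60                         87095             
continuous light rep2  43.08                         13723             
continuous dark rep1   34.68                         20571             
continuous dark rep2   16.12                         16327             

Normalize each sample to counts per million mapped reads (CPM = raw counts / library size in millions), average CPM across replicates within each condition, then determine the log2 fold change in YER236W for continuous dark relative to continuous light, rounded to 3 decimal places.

-0.345

CPM(continuous light rep1) = 87095 / 50.60 = 1721.2451
CPM(continuous light rep2) = 13723 / 43.08 = 318.5469
CPM(continuous dark rep1) = 20571 / 34.68 = 593.1661
CPM(continuous dark rep2) = 16327 / 16.12 = 1012.8412
mean CPM(continuous light) = 1019.8960; mean CPM(continuous dark) = 803.0036
Fold change = 803.0036 / 1019.8960 = 0.78734
log2(0.78734) = -0.3449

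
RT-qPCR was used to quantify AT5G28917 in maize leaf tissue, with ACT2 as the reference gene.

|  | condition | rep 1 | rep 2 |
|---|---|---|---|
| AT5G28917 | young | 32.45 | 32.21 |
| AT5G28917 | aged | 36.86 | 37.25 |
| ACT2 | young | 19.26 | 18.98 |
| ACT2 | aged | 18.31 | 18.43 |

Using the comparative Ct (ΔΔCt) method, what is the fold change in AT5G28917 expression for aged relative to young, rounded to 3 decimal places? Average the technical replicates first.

Mean Ct: AT5G28917 young 32.330; AT5G28917 aged 37.055; ACT2 young 19.120; ACT2 aged 18.370
ΔCt(young) = 32.330 − 19.120 = 13.210
ΔCt(aged) = 37.055 − 18.370 = 18.685
ΔΔCt = 18.685 − 13.210 = 5.475
Fold change = 2^(−5.475) = 0.0225

0.022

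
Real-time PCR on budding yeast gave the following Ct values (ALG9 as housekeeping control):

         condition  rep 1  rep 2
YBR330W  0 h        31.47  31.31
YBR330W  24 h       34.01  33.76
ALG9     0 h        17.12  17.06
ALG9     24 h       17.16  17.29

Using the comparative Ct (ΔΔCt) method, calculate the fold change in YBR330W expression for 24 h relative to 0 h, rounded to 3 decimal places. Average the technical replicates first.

Mean Ct: YBR330W 0 h 31.390; YBR330W 24 h 33.885; ALG9 0 h 17.090; ALG9 24 h 17.225
ΔCt(0 h) = 31.390 − 17.090 = 14.300
ΔCt(24 h) = 33.885 − 17.225 = 16.660
ΔΔCt = 16.660 − 14.300 = 2.360
Fold change = 2^(−2.360) = 0.1948

0.195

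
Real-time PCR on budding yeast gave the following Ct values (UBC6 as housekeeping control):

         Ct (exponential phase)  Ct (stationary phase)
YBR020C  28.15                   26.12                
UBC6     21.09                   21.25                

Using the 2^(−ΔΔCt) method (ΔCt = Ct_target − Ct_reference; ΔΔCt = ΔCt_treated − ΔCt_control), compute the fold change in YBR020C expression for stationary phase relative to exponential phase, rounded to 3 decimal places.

4.563

ΔCt(exponential phase) = 28.150 − 21.090 = 7.060
ΔCt(stationary phase) = 26.120 − 21.250 = 4.870
ΔΔCt = 4.870 − 7.060 = -2.190
Fold change = 2^(−(-2.190)) = 2^2.190 = 4.5631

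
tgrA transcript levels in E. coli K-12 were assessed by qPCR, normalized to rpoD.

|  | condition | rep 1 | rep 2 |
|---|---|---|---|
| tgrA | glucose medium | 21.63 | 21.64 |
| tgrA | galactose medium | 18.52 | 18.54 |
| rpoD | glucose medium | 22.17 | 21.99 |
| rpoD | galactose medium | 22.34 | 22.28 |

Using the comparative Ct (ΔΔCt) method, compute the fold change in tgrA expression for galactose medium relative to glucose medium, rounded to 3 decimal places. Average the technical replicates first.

10.091

Mean Ct: tgrA glucose medium 21.635; tgrA galactose medium 18.530; rpoD glucose medium 22.080; rpoD galactose medium 22.310
ΔCt(glucose medium) = 21.635 − 22.080 = -0.445
ΔCt(galactose medium) = 18.530 − 22.310 = -3.780
ΔΔCt = -3.780 − (-0.445) = -3.335
Fold change = 2^(−(-3.335)) = 2^3.335 = 10.0910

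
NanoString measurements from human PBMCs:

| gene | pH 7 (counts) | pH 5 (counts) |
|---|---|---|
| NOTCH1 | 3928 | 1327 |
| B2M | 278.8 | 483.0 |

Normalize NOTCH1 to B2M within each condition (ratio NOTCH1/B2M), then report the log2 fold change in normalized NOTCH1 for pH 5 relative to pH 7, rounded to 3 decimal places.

-2.358

NOTCH1/B2M (pH 7) = 3928 / 278.8 = 14.089
NOTCH1/B2M (pH 5) = 1327 / 483.0 = 2.7474
Fold change = 2.7474 / 14.089 = 0.1950
log2(0.1950) = -2.3584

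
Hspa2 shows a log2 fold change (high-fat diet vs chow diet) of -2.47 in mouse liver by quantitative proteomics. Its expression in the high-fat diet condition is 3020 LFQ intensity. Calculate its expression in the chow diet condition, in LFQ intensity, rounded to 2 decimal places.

16732.12

Fold change = 2^(-2.47) = 0.1805
chow diet expression = 3020 / 0.1805 = 16732.12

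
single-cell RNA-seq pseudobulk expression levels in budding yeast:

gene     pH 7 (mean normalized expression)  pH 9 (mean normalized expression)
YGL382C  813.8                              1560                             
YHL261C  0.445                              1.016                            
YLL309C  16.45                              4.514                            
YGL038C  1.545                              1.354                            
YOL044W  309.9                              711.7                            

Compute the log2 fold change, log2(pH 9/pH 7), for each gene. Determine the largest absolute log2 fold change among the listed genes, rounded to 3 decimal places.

1.866

log2(1560/813.8) = 0.939  (YGL382C)
log2(1.016/0.445) = 1.191  (YHL261C)
log2(4.514/16.45) = -1.866  (YLL309C)
log2(1.354/1.545) = -0.190  (YGL038C)
log2(711.7/309.9) = 1.199  (YOL044W)
The largest magnitude belongs to YLL309C.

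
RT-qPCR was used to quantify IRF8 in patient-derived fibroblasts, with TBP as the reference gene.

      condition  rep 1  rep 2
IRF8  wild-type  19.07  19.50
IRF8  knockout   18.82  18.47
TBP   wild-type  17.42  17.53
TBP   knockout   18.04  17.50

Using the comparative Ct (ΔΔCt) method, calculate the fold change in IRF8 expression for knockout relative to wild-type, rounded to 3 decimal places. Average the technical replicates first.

1.912

Mean Ct: IRF8 wild-type 19.285; IRF8 knockout 18.645; TBP wild-type 17.475; TBP knockout 17.770
ΔCt(wild-type) = 19.285 − 17.475 = 1.810
ΔCt(knockout) = 18.645 − 17.770 = 0.875
ΔΔCt = 0.875 − 1.810 = -0.935
Fold change = 2^(−(-0.935)) = 2^0.935 = 1.9119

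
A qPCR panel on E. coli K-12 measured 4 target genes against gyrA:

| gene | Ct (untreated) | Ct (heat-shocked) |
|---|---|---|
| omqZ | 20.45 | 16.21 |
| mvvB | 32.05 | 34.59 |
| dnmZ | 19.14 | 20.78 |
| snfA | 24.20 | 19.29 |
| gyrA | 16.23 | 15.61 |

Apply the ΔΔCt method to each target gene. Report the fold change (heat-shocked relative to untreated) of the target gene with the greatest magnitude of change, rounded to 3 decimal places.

19.562

omqZ: ΔΔCt = (16.21−15.61) − (20.45−16.23) = 0.60 − 4.22 = -3.62; fold change = 2^3.62 = 12.295
mvvB: ΔΔCt = (34.59−15.61) − (32.05−16.23) = 18.98 − 15.82 = 3.16; fold change = 2^-3.16 = 0.112
dnmZ: ΔΔCt = (20.78−15.61) − (19.14−16.23) = 5.17 − 2.91 = 2.26; fold change = 2^-2.26 = 0.209
snfA: ΔΔCt = (19.29−15.61) − (24.20−16.23) = 3.68 − 7.97 = -4.29; fold change = 2^4.29 = 19.562
snfA has the largest |ΔΔCt| = 4.29.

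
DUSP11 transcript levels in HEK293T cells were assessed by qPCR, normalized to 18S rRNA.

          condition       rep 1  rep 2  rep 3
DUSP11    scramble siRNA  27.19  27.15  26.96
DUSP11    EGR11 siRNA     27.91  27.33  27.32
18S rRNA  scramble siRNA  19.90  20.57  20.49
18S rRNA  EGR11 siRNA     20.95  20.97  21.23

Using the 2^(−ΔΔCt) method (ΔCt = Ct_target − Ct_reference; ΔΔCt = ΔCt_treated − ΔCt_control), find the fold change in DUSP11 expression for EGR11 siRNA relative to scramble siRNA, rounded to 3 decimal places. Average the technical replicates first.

Mean Ct: DUSP11 scramble siRNA 27.100; DUSP11 EGR11 siRNA 27.520; 18S rRNA scramble siRNA 20.320; 18S rRNA EGR11 siRNA 21.050
ΔCt(scramble siRNA) = 27.100 − 20.320 = 6.780
ΔCt(EGR11 siRNA) = 27.520 − 21.050 = 6.470
ΔΔCt = 6.470 − 6.780 = -0.310
Fold change = 2^(−(-0.310)) = 2^0.310 = 1.2397

1.240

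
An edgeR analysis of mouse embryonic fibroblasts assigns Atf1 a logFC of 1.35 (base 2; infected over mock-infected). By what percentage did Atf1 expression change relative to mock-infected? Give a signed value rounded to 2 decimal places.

Fold change = 2^(1.35) = 2.5491
Percent change = (FC − 1) × 100% = (2.5491 − 1) × 100 = 154.91%

154.91%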